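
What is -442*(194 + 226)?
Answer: -185640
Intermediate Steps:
-442*(194 + 226) = -442*420 = -185640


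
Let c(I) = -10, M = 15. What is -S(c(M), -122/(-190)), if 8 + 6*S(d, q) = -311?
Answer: 319/6 ≈ 53.167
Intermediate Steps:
S(d, q) = -319/6 (S(d, q) = -4/3 + (1/6)*(-311) = -4/3 - 311/6 = -319/6)
-S(c(M), -122/(-190)) = -1*(-319/6) = 319/6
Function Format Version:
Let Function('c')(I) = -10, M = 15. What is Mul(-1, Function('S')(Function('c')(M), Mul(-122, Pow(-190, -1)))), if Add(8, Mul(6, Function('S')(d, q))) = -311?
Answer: Rational(319, 6) ≈ 53.167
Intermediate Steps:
Function('S')(d, q) = Rational(-319, 6) (Function('S')(d, q) = Add(Rational(-4, 3), Mul(Rational(1, 6), -311)) = Add(Rational(-4, 3), Rational(-311, 6)) = Rational(-319, 6))
Mul(-1, Function('S')(Function('c')(M), Mul(-122, Pow(-190, -1)))) = Mul(-1, Rational(-319, 6)) = Rational(319, 6)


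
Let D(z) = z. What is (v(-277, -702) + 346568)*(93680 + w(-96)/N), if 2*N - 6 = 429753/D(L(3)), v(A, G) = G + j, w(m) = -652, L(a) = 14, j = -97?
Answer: 13923119015934176/429837 ≈ 3.2392e+10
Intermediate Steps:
v(A, G) = -97 + G (v(A, G) = G - 97 = -97 + G)
N = 429837/28 (N = 3 + (429753/14)/2 = 3 + (429753*(1/14))/2 = 3 + (½)*(429753/14) = 3 + 429753/28 = 429837/28 ≈ 15351.)
(v(-277, -702) + 346568)*(93680 + w(-96)/N) = ((-97 - 702) + 346568)*(93680 - 652/429837/28) = (-799 + 346568)*(93680 - 652*28/429837) = 345769*(93680 - 18256/429837) = 345769*(40267111904/429837) = 13923119015934176/429837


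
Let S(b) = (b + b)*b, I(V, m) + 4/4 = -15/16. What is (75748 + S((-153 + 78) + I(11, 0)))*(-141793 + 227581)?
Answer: 240444568935/32 ≈ 7.5139e+9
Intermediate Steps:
I(V, m) = -31/16 (I(V, m) = -1 - 15/16 = -31/16)
S(b) = 2*b² (S(b) = (2*b)*b = 2*b²)
(75748 + S((-153 + 78) + I(11, 0)))*(-141793 + 227581) = (75748 + 2*((-153 + 78) - 31/16)²)*(-141793 + 227581) = (75748 + 2*(-75 - 31/16)²)*85788 = (75748 + 2*(-1231/16)²)*85788 = (75748 + 2*(1515361/256))*85788 = (75748 + 1515361/128)*85788 = (11211105/128)*85788 = 240444568935/32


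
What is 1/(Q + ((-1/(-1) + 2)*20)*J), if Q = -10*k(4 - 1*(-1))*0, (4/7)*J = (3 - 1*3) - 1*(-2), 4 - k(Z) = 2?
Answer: 1/210 ≈ 0.0047619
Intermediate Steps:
k(Z) = 2 (k(Z) = 4 - 1*2 = 4 - 2 = 2)
J = 7/2 (J = 7*((3 - 1*3) - 1*(-2))/4 = 7*((3 - 3) + 2)/4 = 7*(0 + 2)/4 = (7/4)*2 = 7/2 ≈ 3.5000)
Q = 0 (Q = -10*2*0 = -20*0 = 0)
1/(Q + ((-1/(-1) + 2)*20)*J) = 1/(0 + ((-1/(-1) + 2)*20)*(7/2)) = 1/(0 + ((-1*(-1) + 2)*20)*(7/2)) = 1/(0 + ((1 + 2)*20)*(7/2)) = 1/(0 + (3*20)*(7/2)) = 1/(0 + 60*(7/2)) = 1/(0 + 210) = 1/210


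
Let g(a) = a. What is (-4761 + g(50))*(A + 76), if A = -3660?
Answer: 16884224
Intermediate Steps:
(-4761 + g(50))*(A + 76) = (-4761 + 50)*(-3660 + 76) = -4711*(-3584) = 16884224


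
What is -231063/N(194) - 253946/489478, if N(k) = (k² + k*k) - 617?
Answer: -285841112/79095195 ≈ -3.6139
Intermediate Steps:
N(k) = -617 + 2*k² (N(k) = (k² + k²) - 617 = 2*k² - 617 = -617 + 2*k²)
-231063/N(194) - 253946/489478 = -231063/(-617 + 2*194²) - 253946/489478 = -231063/(-617 + 2*37636) - 253946*1/489478 = -231063/(-617 + 75272) - 11543/22249 = -231063/74655 - 11543/22249 = -231063*1/74655 - 11543/22249 = -11003/3555 - 11543/22249 = -285841112/79095195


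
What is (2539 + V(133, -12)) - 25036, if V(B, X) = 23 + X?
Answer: -22486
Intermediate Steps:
(2539 + V(133, -12)) - 25036 = (2539 + (23 - 12)) - 25036 = (2539 + 11) - 25036 = 2550 - 25036 = -22486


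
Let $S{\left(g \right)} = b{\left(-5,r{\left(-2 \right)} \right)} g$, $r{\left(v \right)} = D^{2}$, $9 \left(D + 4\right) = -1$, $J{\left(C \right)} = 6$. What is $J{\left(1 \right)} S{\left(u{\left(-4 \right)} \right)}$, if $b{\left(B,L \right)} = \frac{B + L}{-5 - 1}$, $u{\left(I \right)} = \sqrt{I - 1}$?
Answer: $- \frac{964 i \sqrt{5}}{81} \approx - 26.612 i$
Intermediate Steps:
$D = - \frac{37}{9}$ ($D = -4 + \frac{1}{9} \left(-1\right) = -4 - \frac{1}{9} = - \frac{37}{9} \approx -4.1111$)
$u{\left(I \right)} = \sqrt{-1 + I}$
$r{\left(v \right)} = \frac{1369}{81}$ ($r{\left(v \right)} = \left(- \frac{37}{9}\right)^{2} = \frac{1369}{81}$)
$b{\left(B,L \right)} = - \frac{B}{6} - \frac{L}{6}$ ($b{\left(B,L \right)} = \frac{B + L}{-6} = \left(B + L\right) \left(- \frac{1}{6}\right) = - \frac{B}{6} - \frac{L}{6}$)
$S{\left(g \right)} = - \frac{482 g}{243}$ ($S{\left(g \right)} = \left(\left(- \frac{1}{6}\right) \left(-5\right) - \frac{1369}{486}\right) g = \left(\frac{5}{6} - \frac{1369}{486}\right) g = - \frac{482 g}{243}$)
$J{\left(1 \right)} S{\left(u{\left(-4 \right)} \right)} = 6 \left(- \frac{482 \sqrt{-1 - 4}}{243}\right) = 6 \left(- \frac{482 \sqrt{-5}}{243}\right) = 6 \left(- \frac{482 i \sqrt{5}}{243}\right) = - \frac{964 i \sqrt{5}}{81}$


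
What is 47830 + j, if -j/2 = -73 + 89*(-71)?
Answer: 60614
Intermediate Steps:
j = 12784 (j = -2*(-73 + 89*(-71)) = -2*(-73 - 6319) = -2*(-6392) = 12784)
47830 + j = 47830 + 12784 = 60614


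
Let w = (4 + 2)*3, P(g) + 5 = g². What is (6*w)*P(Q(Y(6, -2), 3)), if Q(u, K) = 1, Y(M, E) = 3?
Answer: -432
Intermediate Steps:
P(g) = -5 + g²
w = 18 (w = 6*3 = 18)
(6*w)*P(Q(Y(6, -2), 3)) = (6*18)*(-5 + 1²) = 108*(-5 + 1) = 108*(-4) = -432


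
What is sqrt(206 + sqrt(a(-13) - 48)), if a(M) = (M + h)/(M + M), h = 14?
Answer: sqrt(139256 + 26*I*sqrt(32474))/26 ≈ 14.355 + 0.24142*I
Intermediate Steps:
a(M) = (14 + M)/(2*M) (a(M) = (M + 14)/(M + M) = (14 + M)/((2*M)) = (14 + M)*(1/(2*M)) = (14 + M)/(2*M))
sqrt(206 + sqrt(a(-13) - 48)) = sqrt(206 + sqrt((1/2)*(14 - 13)/(-13) - 48)) = sqrt(206 + sqrt((1/2)*(-1/13)*1 - 48)) = sqrt(206 + sqrt(-1/26 - 48)) = sqrt(206 + sqrt(-1249/26)) = sqrt(206 + I*sqrt(32474)/26)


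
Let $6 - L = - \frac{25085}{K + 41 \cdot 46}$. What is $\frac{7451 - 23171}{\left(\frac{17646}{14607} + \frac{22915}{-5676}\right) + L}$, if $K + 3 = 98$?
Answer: $- \frac{286878448755360}{288952905427} \approx -992.82$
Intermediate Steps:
$K = 95$ ($K = -3 + 98 = 95$)
$L = \frac{36971}{1981}$ ($L = 6 - - \frac{25085}{95 + 41 \cdot 46} = 6 - - \frac{25085}{95 + 1886} = 6 - - \frac{25085}{1981} = 6 + \frac{25085}{1981} = \frac{36971}{1981} \approx 18.663$)
$\frac{7451 - 23171}{\left(\frac{17646}{14607} + \frac{22915}{-5676}\right) + L} = \frac{7451 - 23171}{\left(\frac{17646}{14607} + \frac{22915}{-5676}\right) + \frac{36971}{1981}} = - \frac{15720}{\left(17646 \cdot \frac{1}{14607} + 22915 \left(- \frac{1}{5676}\right)\right) + \frac{36971}{1981}} = - \frac{15720}{\left(\frac{5882}{4869} - \frac{22915}{5676}\right) + \frac{36971}{1981}} = - \frac{15720}{- \frac{26062301}{9212148} + \frac{36971}{1981}} = - \frac{15720}{\frac{288952905427}{18249265188}} = \left(-15720\right) \frac{18249265188}{288952905427} = - \frac{286878448755360}{288952905427}$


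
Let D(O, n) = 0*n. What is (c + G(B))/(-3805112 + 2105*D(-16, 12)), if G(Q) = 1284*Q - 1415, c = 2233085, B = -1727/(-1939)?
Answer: -2164712799/3689056084 ≈ -0.58679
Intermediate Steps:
D(O, n) = 0
B = 1727/1939 (B = -1727*(-1/1939) = 1727/1939 ≈ 0.89067)
G(Q) = -1415 + 1284*Q
(c + G(B))/(-3805112 + 2105*D(-16, 12)) = (2233085 + (-1415 + 1284*(1727/1939)))/(-3805112 + 2105*0) = (2233085 + (-1415 + 2217468/1939))/(-3805112 + 0) = (2233085 - 526217/1939)/(-3805112) = (4329425598/1939)*(-1/3805112) = -2164712799/3689056084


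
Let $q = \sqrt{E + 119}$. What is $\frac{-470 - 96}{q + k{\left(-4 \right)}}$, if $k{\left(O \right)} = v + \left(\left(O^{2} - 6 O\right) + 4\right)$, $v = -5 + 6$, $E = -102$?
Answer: $- \frac{12735}{1004} + \frac{283 \sqrt{17}}{1004} \approx -11.522$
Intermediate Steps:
$v = 1$
$q = \sqrt{17}$ ($q = \sqrt{-102 + 119} = \sqrt{17} \approx 4.1231$)
$k{\left(O \right)} = 5 + O^{2} - 6 O$ ($k{\left(O \right)} = 1 + \left(\left(O^{2} - 6 O\right) + 4\right) = 1 + \left(4 + O^{2} - 6 O\right) = 5 + O^{2} - 6 O$)
$\frac{-470 - 96}{q + k{\left(-4 \right)}} = \frac{-470 - 96}{\sqrt{17} + \left(5 + \left(-4\right)^{2} - -24\right)} = - \frac{566}{\sqrt{17} + \left(5 + 16 + 24\right)} = - \frac{566}{\sqrt{17} + 45} = - \frac{566}{45 + \sqrt{17}}$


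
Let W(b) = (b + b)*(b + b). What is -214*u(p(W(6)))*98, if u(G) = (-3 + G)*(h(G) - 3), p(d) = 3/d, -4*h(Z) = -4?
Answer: -749749/6 ≈ -1.2496e+5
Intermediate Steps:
h(Z) = 1 (h(Z) = -¼*(-4) = 1)
W(b) = 4*b² (W(b) = (2*b)*(2*b) = 4*b²)
u(G) = 6 - 2*G (u(G) = (-3 + G)*(1 - 3) = (-3 + G)*(-2) = 6 - 2*G)
-214*u(p(W(6)))*98 = -214*(6 - 6/(4*6²))*98 = -214*(6 - 6/(4*36))*98 = -214*(6 - 6/144)*98 = -214*(6 - 2*1/48)*98 = -214*(6 - 1/24)*98 = -214*143/24*98 = -15301/12*98 = -749749/6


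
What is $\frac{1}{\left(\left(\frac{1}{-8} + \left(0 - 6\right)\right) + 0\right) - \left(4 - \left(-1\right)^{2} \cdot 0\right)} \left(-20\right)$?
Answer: $\frac{160}{81} \approx 1.9753$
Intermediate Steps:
$\frac{1}{\left(\left(\frac{1}{-8} + \left(0 - 6\right)\right) + 0\right) - \left(4 - \left(-1\right)^{2} \cdot 0\right)} \left(-20\right) = \frac{1}{\left(\left(- \frac{1}{8} + \left(0 - 6\right)\right) + 0\right) + \left(-4 + 1 \cdot 0\right)} \left(-20\right) = \frac{1}{\left(\left(- \frac{1}{8} - 6\right) + 0\right) + \left(-4 + 0\right)} \left(-20\right) = \frac{1}{\left(- \frac{49}{8} + 0\right) - 4} \left(-20\right) = \frac{1}{- \frac{49}{8} - 4} \left(-20\right) = \frac{1}{- \frac{81}{8}} \left(-20\right) = \left(- \frac{8}{81}\right) \left(-20\right) = \frac{160}{81}$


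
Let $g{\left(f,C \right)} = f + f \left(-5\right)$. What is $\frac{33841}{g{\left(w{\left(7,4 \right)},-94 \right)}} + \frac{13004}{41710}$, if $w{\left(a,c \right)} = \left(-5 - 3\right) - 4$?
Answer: $\frac{706066151}{1001040} \approx 705.33$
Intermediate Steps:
$w{\left(a,c \right)} = -12$ ($w{\left(a,c \right)} = -8 - 4 = -12$)
$g{\left(f,C \right)} = - 4 f$ ($g{\left(f,C \right)} = f - 5 f = - 4 f$)
$\frac{33841}{g{\left(w{\left(7,4 \right)},-94 \right)}} + \frac{13004}{41710} = \frac{33841}{\left(-4\right) \left(-12\right)} + \frac{13004}{41710} = \frac{33841}{48} + 13004 \cdot \frac{1}{41710} = 33841 \cdot \frac{1}{48} + \frac{6502}{20855} = \frac{33841}{48} + \frac{6502}{20855} = \frac{706066151}{1001040}$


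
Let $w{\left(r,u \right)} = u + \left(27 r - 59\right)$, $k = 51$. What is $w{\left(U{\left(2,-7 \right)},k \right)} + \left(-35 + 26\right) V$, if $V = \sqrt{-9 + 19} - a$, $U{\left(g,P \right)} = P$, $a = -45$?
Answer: $-602 - 9 \sqrt{10} \approx -630.46$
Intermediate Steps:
$w{\left(r,u \right)} = -59 + u + 27 r$ ($w{\left(r,u \right)} = u + \left(-59 + 27 r\right) = -59 + u + 27 r$)
$V = 45 + \sqrt{10}$ ($V = \sqrt{-9 + 19} - -45 = \sqrt{10} + 45 = 45 + \sqrt{10} \approx 48.162$)
$w{\left(U{\left(2,-7 \right)},k \right)} + \left(-35 + 26\right) V = \left(-59 + 51 + 27 \left(-7\right)\right) + \left(-35 + 26\right) \left(45 + \sqrt{10}\right) = \left(-59 + 51 - 189\right) - 9 \left(45 + \sqrt{10}\right) = -197 - \left(405 + 9 \sqrt{10}\right) = -602 - 9 \sqrt{10}$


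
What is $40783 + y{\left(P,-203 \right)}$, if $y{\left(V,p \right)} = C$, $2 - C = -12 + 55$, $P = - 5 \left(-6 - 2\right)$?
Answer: $40742$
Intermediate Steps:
$P = 40$ ($P = \left(-5\right) \left(-8\right) = 40$)
$C = -41$ ($C = 2 - \left(-12 + 55\right) = 2 - 43 = -41$)
$y{\left(V,p \right)} = -41$
$40783 + y{\left(P,-203 \right)} = 40783 - 41 = 40742$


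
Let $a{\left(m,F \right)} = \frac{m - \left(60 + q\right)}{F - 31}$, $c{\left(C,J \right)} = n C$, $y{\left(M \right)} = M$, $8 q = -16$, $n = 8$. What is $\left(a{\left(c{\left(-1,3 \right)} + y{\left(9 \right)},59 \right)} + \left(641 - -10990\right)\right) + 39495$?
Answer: $\frac{1431471}{28} \approx 51124.0$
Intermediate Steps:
$q = -2$ ($q = \frac{1}{8} \left(-16\right) = -2$)
$c{\left(C,J \right)} = 8 C$
$a{\left(m,F \right)} = \frac{-58 + m}{-31 + F}$ ($a{\left(m,F \right)} = \frac{m - 58}{F - 31} = \frac{m + \left(-60 + 2\right)}{-31 + F} = \frac{m - 58}{-31 + F} = \frac{-58 + m}{-31 + F}$)
$\left(a{\left(c{\left(-1,3 \right)} + y{\left(9 \right)},59 \right)} + \left(641 - -10990\right)\right) + 39495 = \left(\frac{-58 + \left(8 \left(-1\right) + 9\right)}{-31 + 59} + \left(641 - -10990\right)\right) + 39495 = \left(\frac{-58 + \left(-8 + 9\right)}{28} + \left(641 + 10990\right)\right) + 39495 = \left(\frac{-58 + 1}{28} + 11631\right) + 39495 = \left(\frac{1}{28} \left(-57\right) + 11631\right) + 39495 = \left(- \frac{57}{28} + 11631\right) + 39495 = \frac{325611}{28} + 39495 = \frac{1431471}{28}$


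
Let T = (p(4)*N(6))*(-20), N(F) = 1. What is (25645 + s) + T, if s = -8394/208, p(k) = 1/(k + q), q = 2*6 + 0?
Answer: 2662753/104 ≈ 25603.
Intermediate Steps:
q = 12 (q = 12 + 0 = 12)
p(k) = 1/(12 + k) (p(k) = 1/(k + 12) = 1/(12 + k))
s = -4197/104 (s = -8394*1/208 = -4197/104 ≈ -40.356)
T = -5/4 (T = (1/(12 + 4))*(-20) = (1/16)*(-20) = -5/4 ≈ -1.2500)
(25645 + s) + T = (25645 - 4197/104) - 5/4 = 2662883/104 - 5/4 = 2662753/104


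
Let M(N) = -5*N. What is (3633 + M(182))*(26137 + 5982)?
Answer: 87460037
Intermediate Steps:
(3633 + M(182))*(26137 + 5982) = (3633 - 5*182)*(26137 + 5982) = (3633 - 910)*32119 = 2723*32119 = 87460037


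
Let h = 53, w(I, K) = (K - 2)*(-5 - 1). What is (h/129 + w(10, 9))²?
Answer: 28783225/16641 ≈ 1729.7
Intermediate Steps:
w(I, K) = 12 - 6*K (w(I, K) = (-2 + K)*(-6) = 12 - 6*K)
(h/129 + w(10, 9))² = (53/129 + (12 - 6*9))² = (53*(1/129) + (12 - 54))² = (53/129 - 42)² = (-5365/129)² = 28783225/16641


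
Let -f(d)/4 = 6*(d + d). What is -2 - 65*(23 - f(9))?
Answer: -29577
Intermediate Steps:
f(d) = -48*d (f(d) = -24*(d + d) = -24*2*d = -48*d)
-2 - 65*(23 - f(9)) = -2 - 65*(23 - (-48)*9) = -2 - 65*(23 - 1*(-432)) = -2 - 65*(23 + 432) = -2 - 65*455 = -2 - 29575 = -29577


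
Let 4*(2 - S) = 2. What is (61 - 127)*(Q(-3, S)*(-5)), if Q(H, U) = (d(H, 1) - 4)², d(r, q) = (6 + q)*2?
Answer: 33000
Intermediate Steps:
d(r, q) = 12 + 2*q
S = 3/2 (S = 2 - ¼*2 = 2 - ½ = 3/2 ≈ 1.5000)
Q(H, U) = 100 (Q(H, U) = ((12 + 2*1) - 4)² = ((12 + 2) - 4)² = (14 - 4)² = 10² = 100)
(61 - 127)*(Q(-3, S)*(-5)) = (61 - 127)*(100*(-5)) = -66*(-500) = 33000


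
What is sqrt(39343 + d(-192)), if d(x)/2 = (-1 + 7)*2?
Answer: sqrt(39367) ≈ 198.41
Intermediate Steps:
d(x) = 24 (d(x) = 2*((-1 + 7)*2) = 2*(6*2) = 2*12 = 24)
sqrt(39343 + d(-192)) = sqrt(39343 + 24) = sqrt(39367)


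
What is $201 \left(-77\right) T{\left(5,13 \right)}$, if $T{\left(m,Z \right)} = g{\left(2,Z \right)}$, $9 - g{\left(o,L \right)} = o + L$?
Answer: $92862$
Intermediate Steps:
$g{\left(o,L \right)} = 9 - L - o$ ($g{\left(o,L \right)} = 9 - \left(o + L\right) = 9 - \left(L + o\right) = 9 - L - o$)
$T{\left(m,Z \right)} = 7 - Z$ ($T{\left(m,Z \right)} = 9 - Z - 2 = 7 - Z$)
$201 \left(-77\right) T{\left(5,13 \right)} = 201 \left(-77\right) \left(7 - 13\right) = - 15477 \left(7 - 13\right) = \left(-15477\right) \left(-6\right) = 92862$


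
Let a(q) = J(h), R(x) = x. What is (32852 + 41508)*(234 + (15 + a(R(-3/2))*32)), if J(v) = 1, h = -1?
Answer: 20895160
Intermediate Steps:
a(q) = 1
(32852 + 41508)*(234 + (15 + a(R(-3/2))*32)) = (32852 + 41508)*(234 + (15 + 1*32)) = 74360*(234 + (15 + 32)) = 74360*(234 + 47) = 74360*281 = 20895160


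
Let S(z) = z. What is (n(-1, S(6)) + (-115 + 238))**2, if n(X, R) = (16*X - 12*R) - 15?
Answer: 400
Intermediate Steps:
n(X, R) = -15 - 12*R + 16*X (n(X, R) = (-12*R + 16*X) - 15 = -15 - 12*R + 16*X)
(n(-1, S(6)) + (-115 + 238))**2 = ((-15 - 12*6 + 16*(-1)) + (-115 + 238))**2 = ((-15 - 72 - 16) + 123)**2 = (-103 + 123)**2 = 20**2 = 400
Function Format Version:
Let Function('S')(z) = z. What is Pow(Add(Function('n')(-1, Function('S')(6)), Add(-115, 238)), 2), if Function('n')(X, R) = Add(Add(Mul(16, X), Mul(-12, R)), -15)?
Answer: 400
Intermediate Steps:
Function('n')(X, R) = Add(-15, Mul(-12, R), Mul(16, X)) (Function('n')(X, R) = Add(Add(Mul(-12, R), Mul(16, X)), -15) = Add(-15, Mul(-12, R), Mul(16, X)))
Pow(Add(Function('n')(-1, Function('S')(6)), Add(-115, 238)), 2) = Pow(Add(Add(-15, Mul(-12, 6), Mul(16, -1)), Add(-115, 238)), 2) = Pow(Add(Add(-15, -72, -16), 123), 2) = Pow(Add(-103, 123), 2) = Pow(20, 2) = 400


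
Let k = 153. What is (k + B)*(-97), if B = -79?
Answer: -7178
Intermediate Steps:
(k + B)*(-97) = (153 - 79)*(-97) = 74*(-97) = -7178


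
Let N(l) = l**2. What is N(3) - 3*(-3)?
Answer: 18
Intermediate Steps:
N(3) - 3*(-3) = 3**2 - 3*(-3) = 9 + 9 = 18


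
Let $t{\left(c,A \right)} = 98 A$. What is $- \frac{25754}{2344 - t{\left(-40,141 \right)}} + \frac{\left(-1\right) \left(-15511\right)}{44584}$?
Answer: $\frac{663094775}{255778408} \approx 2.5925$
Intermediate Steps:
$- \frac{25754}{2344 - t{\left(-40,141 \right)}} + \frac{\left(-1\right) \left(-15511\right)}{44584} = - \frac{25754}{2344 - 98 \cdot 141} + \frac{\left(-1\right) \left(-15511\right)}{44584} = - \frac{25754}{2344 - 13818} + 15511 \cdot \frac{1}{44584} = - \frac{25754}{2344 - 13818} + \frac{15511}{44584} = - \frac{25754}{-11474} + \frac{15511}{44584} = \left(-25754\right) \left(- \frac{1}{11474}\right) + \frac{15511}{44584} = \frac{12877}{5737} + \frac{15511}{44584} = \frac{663094775}{255778408}$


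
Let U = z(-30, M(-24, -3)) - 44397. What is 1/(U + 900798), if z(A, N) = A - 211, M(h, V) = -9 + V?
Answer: 1/856160 ≈ 1.1680e-6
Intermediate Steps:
z(A, N) = -211 + A
U = -44638 (U = (-211 - 30) - 44397 = -241 - 44397 = -44638)
1/(U + 900798) = 1/(-44638 + 900798) = 1/856160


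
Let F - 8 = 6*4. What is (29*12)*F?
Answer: 11136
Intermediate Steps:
F = 32 (F = 8 + 6*4 = 8 + 24 = 32)
(29*12)*F = (29*12)*32 = 348*32 = 11136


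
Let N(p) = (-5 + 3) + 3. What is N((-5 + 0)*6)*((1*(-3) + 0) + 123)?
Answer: 120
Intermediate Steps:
N(p) = 1 (N(p) = -2 + 3 = 1)
N((-5 + 0)*6)*((1*(-3) + 0) + 123) = 1*((1*(-3) + 0) + 123) = 1*((-3 + 0) + 123) = 1*(-3 + 123) = 1*120 = 120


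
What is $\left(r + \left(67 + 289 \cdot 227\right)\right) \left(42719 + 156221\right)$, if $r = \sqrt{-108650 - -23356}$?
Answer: $13064389800 + 198940 i \sqrt{85294} \approx 1.3064 \cdot 10^{10} + 5.8101 \cdot 10^{7} i$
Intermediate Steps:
$r = i \sqrt{85294}$ ($r = \sqrt{-108650 + \left(-22101 + 45457\right)} = \sqrt{-108650 + 23356} = \sqrt{-85294} = i \sqrt{85294} \approx 292.05 i$)
$\left(r + \left(67 + 289 \cdot 227\right)\right) \left(42719 + 156221\right) = \left(i \sqrt{85294} + \left(67 + 289 \cdot 227\right)\right) \left(42719 + 156221\right) = \left(i \sqrt{85294} + \left(67 + 65603\right)\right) 198940 = \left(i \sqrt{85294} + 65670\right) 198940 = \left(65670 + i \sqrt{85294}\right) 198940 = 13064389800 + 198940 i \sqrt{85294}$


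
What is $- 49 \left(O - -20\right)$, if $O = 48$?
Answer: $-3332$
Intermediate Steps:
$- 49 \left(O - -20\right) = - 49 \left(48 - -20\right) = - 49 \left(48 + \left(-1 + 21\right)\right) = - 49 \left(48 + 20\right) = \left(-49\right) 68 = -3332$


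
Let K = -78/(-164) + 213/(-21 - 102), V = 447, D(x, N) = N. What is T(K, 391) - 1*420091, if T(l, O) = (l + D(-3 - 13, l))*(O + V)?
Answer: -17310045/41 ≈ -4.2220e+5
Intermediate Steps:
K = -103/82 (K = -78*(-1/164) + 213/(-123) = 39/82 + 213*(-1/123) = 39/82 - 71/41 = -103/82 ≈ -1.2561)
T(l, O) = 2*l*(447 + O) (T(l, O) = (l + l)*(O + 447) = (2*l)*(447 + O) = 2*l*(447 + O))
T(K, 391) - 1*420091 = 2*(-103/82)*(447 + 391) - 1*420091 = 2*(-103/82)*838 - 420091 = -86314/41 - 420091 = -17310045/41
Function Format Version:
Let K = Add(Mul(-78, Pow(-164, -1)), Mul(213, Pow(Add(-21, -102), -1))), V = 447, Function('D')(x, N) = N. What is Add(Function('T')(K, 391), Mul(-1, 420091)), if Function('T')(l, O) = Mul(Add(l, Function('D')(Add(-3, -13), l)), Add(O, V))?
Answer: Rational(-17310045, 41) ≈ -4.2220e+5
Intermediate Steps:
K = Rational(-103, 82) (K = Add(Mul(-78, Rational(-1, 164)), Mul(213, Pow(-123, -1))) = Add(Rational(39, 82), Mul(213, Rational(-1, 123))) = Add(Rational(39, 82), Rational(-71, 41)) = Rational(-103, 82) ≈ -1.2561)
Function('T')(l, O) = Mul(2, l, Add(447, O)) (Function('T')(l, O) = Mul(Add(l, l), Add(O, 447)) = Mul(Mul(2, l), Add(447, O)) = Mul(2, l, Add(447, O)))
Add(Function('T')(K, 391), Mul(-1, 420091)) = Add(Mul(2, Rational(-103, 82), Add(447, 391)), Mul(-1, 420091)) = Add(Mul(2, Rational(-103, 82), 838), -420091) = Add(Rational(-86314, 41), -420091) = Rational(-17310045, 41)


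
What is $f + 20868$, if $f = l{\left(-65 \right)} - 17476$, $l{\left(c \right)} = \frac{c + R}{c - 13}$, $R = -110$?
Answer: $\frac{264751}{78} \approx 3394.2$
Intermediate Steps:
$l{\left(c \right)} = \frac{-110 + c}{-13 + c}$ ($l{\left(c \right)} = \frac{c - 110}{c - 13} = \frac{-110 + c}{-13 + c}$)
$f = - \frac{1362953}{78}$ ($f = \frac{-110 - 65}{-13 - 65} - 17476 = \frac{1}{-78} \left(-175\right) - 17476 = \left(- \frac{1}{78}\right) \left(-175\right) - 17476 = \frac{175}{78} - 17476 = - \frac{1362953}{78} \approx -17474.0$)
$f + 20868 = - \frac{1362953}{78} + 20868 = \frac{264751}{78}$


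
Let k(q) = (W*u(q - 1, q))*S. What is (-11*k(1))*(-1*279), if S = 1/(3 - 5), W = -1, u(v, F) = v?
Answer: 0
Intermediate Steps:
S = -½ (S = 1/(-2) = -½ ≈ -0.50000)
k(q) = -½ + q/2 (k(q) = -(q - 1)*(-½) = -(-1 + q)*(-½) = (1 - q)*(-½) = -½ + q/2)
(-11*k(1))*(-1*279) = (-11*(-½ + (½)*1))*(-1*279) = -11*(-½ + ½)*(-279) = -11*0*(-279) = 0*(-279) = 0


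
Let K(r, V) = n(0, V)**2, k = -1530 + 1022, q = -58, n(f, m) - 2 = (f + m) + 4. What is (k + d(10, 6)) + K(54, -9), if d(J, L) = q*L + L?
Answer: -841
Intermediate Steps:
n(f, m) = 6 + f + m (n(f, m) = 2 + ((f + m) + 4) = 2 + (4 + f + m) = 6 + f + m)
k = -508
K(r, V) = (6 + V)**2 (K(r, V) = (6 + 0 + V)**2 = (6 + V)**2)
d(J, L) = -57*L (d(J, L) = -58*L + L = -57*L)
(k + d(10, 6)) + K(54, -9) = (-508 - 57*6) + (6 - 9)**2 = (-508 - 342) + (-3)**2 = -850 + 9 = -841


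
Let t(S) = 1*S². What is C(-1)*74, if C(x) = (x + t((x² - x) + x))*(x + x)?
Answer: 0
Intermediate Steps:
t(S) = S²
C(x) = 2*x*(x + x⁴) (C(x) = (x + ((x² - x) + x)²)*(x + x) = (x + (x²)²)*(2*x) = (x + x⁴)*(2*x) = 2*x*(x + x⁴))
C(-1)*74 = (2*(-1)²*(1 + (-1)³))*74 = (2*1*(1 - 1))*74 = (2*1*0)*74 = 0*74 = 0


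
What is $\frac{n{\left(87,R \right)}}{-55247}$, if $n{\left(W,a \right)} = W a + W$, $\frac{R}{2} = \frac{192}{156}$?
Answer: $- \frac{3915}{718211} \approx -0.005451$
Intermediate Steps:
$R = \frac{32}{13}$ ($R = 2 \cdot \frac{192}{156} = 2 \cdot 192 \cdot \frac{1}{156} = 2 \cdot \frac{16}{13} = \frac{32}{13} \approx 2.4615$)
$n{\left(W,a \right)} = W + W a$
$\frac{n{\left(87,R \right)}}{-55247} = \frac{87 \left(1 + \frac{32}{13}\right)}{-55247} = 87 \cdot \frac{45}{13} \left(- \frac{1}{55247}\right) = \frac{3915}{13} \left(- \frac{1}{55247}\right) = - \frac{3915}{718211}$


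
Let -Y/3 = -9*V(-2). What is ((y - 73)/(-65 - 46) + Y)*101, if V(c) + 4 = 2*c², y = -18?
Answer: 1219979/111 ≈ 10991.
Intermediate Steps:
V(c) = -4 + 2*c²
Y = 108 (Y = -(-27)*(-4 + 2*(-2)²) = -(-27)*(-4 + 2*4) = -(-27)*(-4 + 8) = -(-27)*4 = -3*(-36) = 108)
((y - 73)/(-65 - 46) + Y)*101 = ((-18 - 73)/(-65 - 46) + 108)*101 = (-91/(-111) + 108)*101 = (-91*(-1/111) + 108)*101 = (91/111 + 108)*101 = (12079/111)*101 = 1219979/111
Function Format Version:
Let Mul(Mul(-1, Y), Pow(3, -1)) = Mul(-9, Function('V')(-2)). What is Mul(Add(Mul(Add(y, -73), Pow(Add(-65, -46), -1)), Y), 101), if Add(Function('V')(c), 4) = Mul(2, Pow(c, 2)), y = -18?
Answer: Rational(1219979, 111) ≈ 10991.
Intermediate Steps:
Function('V')(c) = Add(-4, Mul(2, Pow(c, 2)))
Y = 108 (Y = Mul(-3, Mul(-9, Add(-4, Mul(2, Pow(-2, 2))))) = Mul(-3, Mul(-9, Add(-4, Mul(2, 4)))) = Mul(-3, Mul(-9, Add(-4, 8))) = Mul(-3, Mul(-9, 4)) = Mul(-3, -36) = 108)
Mul(Add(Mul(Add(y, -73), Pow(Add(-65, -46), -1)), Y), 101) = Mul(Add(Mul(Add(-18, -73), Pow(Add(-65, -46), -1)), 108), 101) = Mul(Add(Mul(-91, Pow(-111, -1)), 108), 101) = Mul(Add(Mul(-91, Rational(-1, 111)), 108), 101) = Mul(Add(Rational(91, 111), 108), 101) = Mul(Rational(12079, 111), 101) = Rational(1219979, 111)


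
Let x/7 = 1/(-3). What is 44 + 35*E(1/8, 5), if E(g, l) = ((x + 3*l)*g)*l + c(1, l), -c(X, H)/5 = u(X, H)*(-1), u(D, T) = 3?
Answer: 10153/12 ≈ 846.08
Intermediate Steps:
x = -7/3 (x = 7/(-3) = 7*(-⅓) = -7/3 ≈ -2.3333)
c(X, H) = 15 (c(X, H) = -15*(-1) = -5*(-3) = 15)
E(g, l) = 15 + g*l*(-7/3 + 3*l) (E(g, l) = ((-7/3 + 3*l)*g)*l + 15 = (g*(-7/3 + 3*l))*l + 15 = g*l*(-7/3 + 3*l) + 15 = 15 + g*l*(-7/3 + 3*l))
44 + 35*E(1/8, 5) = 44 + 35*(15 + 3*5²/8 - 7/3*5/8) = 44 + 35*(15 + 3*(⅛)*25 - 7/3*⅛*5) = 44 + 35*(15 + 75/8 - 35/24) = 44 + 35*(275/12) = 44 + 9625/12 = 10153/12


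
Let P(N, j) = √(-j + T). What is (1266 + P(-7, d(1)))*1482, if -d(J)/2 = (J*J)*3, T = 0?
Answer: 1876212 + 1482*√6 ≈ 1.8798e+6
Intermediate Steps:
d(J) = -6*J² (d(J) = -2*J*J*3 = -2*J²*3 = -6*J²)
P(N, j) = √(-j) (P(N, j) = √(-j + 0) = √(-j))
(1266 + P(-7, d(1)))*1482 = (1266 + √(-(-6)*1²))*1482 = (1266 + √(-(-6)))*1482 = (1266 + √(-1*(-6)))*1482 = (1266 + √6)*1482 = 1876212 + 1482*√6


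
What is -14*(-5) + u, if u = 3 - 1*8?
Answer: 65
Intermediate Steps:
u = -5 (u = 3 - 8 = -5)
-14*(-5) + u = -14*(-5) - 5 = 70 - 5 = 65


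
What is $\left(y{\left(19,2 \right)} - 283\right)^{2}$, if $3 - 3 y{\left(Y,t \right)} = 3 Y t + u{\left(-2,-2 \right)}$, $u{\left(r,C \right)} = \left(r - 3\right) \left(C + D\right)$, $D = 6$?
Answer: $\frac{883600}{9} \approx 98178.0$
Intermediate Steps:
$u{\left(r,C \right)} = \left(-3 + r\right) \left(6 + C\right)$ ($u{\left(r,C \right)} = \left(r - 3\right) \left(C + 6\right) = \left(-3 + r\right) \left(6 + C\right)$)
$y{\left(Y,t \right)} = \frac{23}{3} - Y t$ ($y{\left(Y,t \right)} = 1 - \frac{3 Y t - 20}{3} = 1 - \frac{-20 + 3 Y t}{3} = 1 - \left(- \frac{20}{3} + Y t\right) = \frac{23}{3} - Y t$)
$\left(y{\left(19,2 \right)} - 283\right)^{2} = \left(\left(\frac{23}{3} - 19 \cdot 2\right) - 283\right)^{2} = \left(\left(\frac{23}{3} - 38\right) - 283\right)^{2} = \left(- \frac{91}{3} - 283\right)^{2} = \left(- \frac{940}{3}\right)^{2} = \frac{883600}{9}$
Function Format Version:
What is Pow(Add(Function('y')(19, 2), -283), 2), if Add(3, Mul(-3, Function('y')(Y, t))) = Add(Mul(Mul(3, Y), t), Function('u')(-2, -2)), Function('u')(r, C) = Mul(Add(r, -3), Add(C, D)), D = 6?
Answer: Rational(883600, 9) ≈ 98178.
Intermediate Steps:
Function('u')(r, C) = Mul(Add(-3, r), Add(6, C)) (Function('u')(r, C) = Mul(Add(r, -3), Add(C, 6)) = Mul(Add(-3, r), Add(6, C)))
Function('y')(Y, t) = Add(Rational(23, 3), Mul(-1, Y, t)) (Function('y')(Y, t) = Add(1, Mul(Rational(-1, 3), Add(Mul(Mul(3, Y), t), Add(-18, Mul(-3, -2), Mul(6, -2), Mul(-2, -2))))) = Add(1, Mul(Rational(-1, 3), Add(Mul(3, Y, t), Add(-18, 6, -12, 4)))) = Add(1, Mul(Rational(-1, 3), Add(Mul(3, Y, t), -20))) = Add(1, Mul(Rational(-1, 3), Add(-20, Mul(3, Y, t)))) = Add(1, Add(Rational(20, 3), Mul(-1, Y, t))) = Add(Rational(23, 3), Mul(-1, Y, t)))
Pow(Add(Function('y')(19, 2), -283), 2) = Pow(Add(Add(Rational(23, 3), Mul(-1, 19, 2)), -283), 2) = Pow(Add(Add(Rational(23, 3), -38), -283), 2) = Pow(Add(Rational(-91, 3), -283), 2) = Pow(Rational(-940, 3), 2) = Rational(883600, 9)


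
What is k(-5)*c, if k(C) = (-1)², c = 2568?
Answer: 2568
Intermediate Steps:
k(C) = 1
k(-5)*c = 1*2568 = 2568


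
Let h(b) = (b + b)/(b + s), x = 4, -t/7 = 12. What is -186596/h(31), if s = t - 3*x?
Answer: 6064370/31 ≈ 1.9562e+5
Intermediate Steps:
t = -84 (t = -7*12 = -84)
s = -96 (s = -84 - 3*4 = -84 - 12 = -96)
h(b) = 2*b/(-96 + b) (h(b) = (b + b)/(b - 96) = (2*b)/(-96 + b) = 2*b/(-96 + b))
-186596/h(31) = -186596/(2*31/(-96 + 31)) = -186596/(2*31/(-65)) = -186596/(2*31*(-1/65)) = -186596/(-62/65) = -186596*(-65/62) = 6064370/31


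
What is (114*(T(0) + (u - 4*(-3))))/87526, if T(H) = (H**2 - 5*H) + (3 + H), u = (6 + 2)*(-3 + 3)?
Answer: 855/43763 ≈ 0.019537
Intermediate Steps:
u = 0 (u = 8*0 = 0)
T(H) = 3 + H**2 - 4*H
(114*(T(0) + (u - 4*(-3))))/87526 = (114*((3 + 0**2 - 4*0) + (0 - 4*(-3))))/87526 = (114*((3 + 0 + 0) + (0 + 12)))*(1/87526) = (114*(3 + 12))*(1/87526) = (114*15)*(1/87526) = 1710*(1/87526) = 855/43763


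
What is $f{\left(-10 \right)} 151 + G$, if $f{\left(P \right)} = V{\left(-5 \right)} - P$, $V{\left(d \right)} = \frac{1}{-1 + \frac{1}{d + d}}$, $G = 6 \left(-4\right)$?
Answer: $\frac{14836}{11} \approx 1348.7$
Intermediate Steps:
$G = -24$
$V{\left(d \right)} = \frac{1}{-1 + \frac{1}{2 d}}$
$f{\left(P \right)} = - \frac{10}{11} - P$ ($f{\left(P \right)} = \left(-2\right) \left(-5\right) \frac{1}{-1 + 2 \left(-5\right)} - P = \left(-2\right) \left(-5\right) \frac{1}{-1 - 10} - P = \left(-2\right) \left(-5\right) \frac{1}{-11} - P = \left(-2\right) \left(-5\right) \left(- \frac{1}{11}\right) - P = - \frac{10}{11} - P$)
$f{\left(-10 \right)} 151 + G = \left(- \frac{10}{11} - -10\right) 151 - 24 = \left(- \frac{10}{11} + 10\right) 151 - 24 = \frac{100}{11} \cdot 151 - 24 = \frac{15100}{11} - 24 = \frac{14836}{11}$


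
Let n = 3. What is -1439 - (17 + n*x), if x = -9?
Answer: -1429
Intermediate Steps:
-1439 - (17 + n*x) = -1439 - (17 + 3*(-9)) = -1439 - (17 - 27) = -1439 - 1*(-10) = -1439 + 10 = -1429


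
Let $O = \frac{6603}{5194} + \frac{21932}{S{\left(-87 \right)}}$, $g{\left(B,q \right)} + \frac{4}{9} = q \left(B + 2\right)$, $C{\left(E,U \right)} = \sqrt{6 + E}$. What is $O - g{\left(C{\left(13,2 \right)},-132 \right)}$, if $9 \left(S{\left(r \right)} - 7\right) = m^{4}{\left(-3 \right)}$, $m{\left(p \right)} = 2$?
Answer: $\frac{10208370061}{3692934} + 132 \sqrt{19} \approx 3339.7$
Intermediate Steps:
$S{\left(r \right)} = \frac{79}{9}$ ($S{\left(r \right)} = 7 + \frac{2^{4}}{9} = 7 + \frac{1}{9} \cdot 16 = 7 + \frac{16}{9} = \frac{79}{9}$)
$g{\left(B,q \right)} = - \frac{4}{9} + q \left(2 + B\right)$ ($g{\left(B,q \right)} = - \frac{4}{9} + q \left(B + 2\right) = - \frac{4}{9} + q \left(2 + B\right)$)
$O = \frac{1025754909}{410326}$ ($O = \frac{6603}{5194} + \frac{21932}{\frac{79}{9}} = 6603 \cdot \frac{1}{5194} + 21932 \cdot \frac{9}{79} = \frac{6603}{5194} + \frac{197388}{79} = \frac{1025754909}{410326} \approx 2499.9$)
$O - g{\left(C{\left(13,2 \right)},-132 \right)} = \frac{1025754909}{410326} - \left(- \frac{4}{9} + 2 \left(-132\right) + \sqrt{6 + 13} \left(-132\right)\right) = \frac{1025754909}{410326} - \left(- \frac{4}{9} - 264 + \sqrt{19} \left(-132\right)\right) = \frac{1025754909}{410326} - \left(- \frac{4}{9} - 264 - 132 \sqrt{19}\right) = \frac{1025754909}{410326} - \left(- \frac{2380}{9} - 132 \sqrt{19}\right) = \frac{1025754909}{410326} + \left(\frac{2380}{9} + 132 \sqrt{19}\right) = \frac{10208370061}{3692934} + 132 \sqrt{19}$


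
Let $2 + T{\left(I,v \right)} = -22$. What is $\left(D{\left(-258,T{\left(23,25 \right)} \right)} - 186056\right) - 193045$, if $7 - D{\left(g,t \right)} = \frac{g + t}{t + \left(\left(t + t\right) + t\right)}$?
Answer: $- \frac{6065551}{16} \approx -3.791 \cdot 10^{5}$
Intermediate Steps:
$T{\left(I,v \right)} = -24$ ($T{\left(I,v \right)} = -2 - 22 = -24$)
$D{\left(g,t \right)} = 7 - \frac{g + t}{4 t}$ ($D{\left(g,t \right)} = 7 - \frac{g + t}{t + \left(\left(t + t\right) + t\right)} = 7 - \frac{g + t}{t + \left(2 t + t\right)} = 7 - \frac{g + t}{t + 3 t} = 7 - \frac{g + t}{4 t}$)
$\left(D{\left(-258,T{\left(23,25 \right)} \right)} - 186056\right) - 193045 = \left(\frac{\left(-1\right) \left(-258\right) + 27 \left(-24\right)}{4 \left(-24\right)} - 186056\right) - 193045 = \left(\frac{1}{4} \left(- \frac{1}{24}\right) \left(258 - 648\right) - 186056\right) - 193045 = \left(\frac{1}{4} \left(- \frac{1}{24}\right) \left(-390\right) - 186056\right) - 193045 = \left(\frac{65}{16} - 186056\right) - 193045 = - \frac{2976831}{16} - 193045 = - \frac{6065551}{16}$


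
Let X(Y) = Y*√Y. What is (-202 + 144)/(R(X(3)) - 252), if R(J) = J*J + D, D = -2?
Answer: 58/227 ≈ 0.25551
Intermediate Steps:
X(Y) = Y^(3/2)
R(J) = -2 + J² (R(J) = J*J - 2 = J² - 2 = -2 + J²)
(-202 + 144)/(R(X(3)) - 252) = (-202 + 144)/((-2 + (3^(3/2))²) - 252) = -58/((-2 + (3*√3)²) - 252) = -58/((-2 + 27) - 252) = -58/(25 - 252) = -58/(-227) = -58*(-1/227) = 58/227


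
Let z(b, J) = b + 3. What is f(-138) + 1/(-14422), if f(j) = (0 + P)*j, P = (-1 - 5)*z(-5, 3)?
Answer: -23882833/14422 ≈ -1656.0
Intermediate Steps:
z(b, J) = 3 + b
P = 12 (P = (-1 - 5)*(3 - 5) = -6*(-2) = 12)
f(j) = 12*j (f(j) = (0 + 12)*j = 12*j)
f(-138) + 1/(-14422) = 12*(-138) + 1/(-14422) = -1656 - 1/14422 = -23882833/14422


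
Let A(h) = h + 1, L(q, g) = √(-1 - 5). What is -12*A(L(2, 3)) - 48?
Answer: -60 - 12*I*√6 ≈ -60.0 - 29.394*I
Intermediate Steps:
L(q, g) = I*√6 (L(q, g) = √(-6) = I*√6)
A(h) = 1 + h
-12*A(L(2, 3)) - 48 = -12*(1 + I*√6) - 48 = (-12 - 12*I*√6) - 48 = -60 - 12*I*√6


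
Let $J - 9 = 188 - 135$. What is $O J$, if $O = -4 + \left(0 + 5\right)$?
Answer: $62$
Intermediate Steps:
$O = 1$ ($O = -4 + 5 = 1$)
$J = 62$ ($J = 9 + \left(188 - 135\right) = 9 + 53 = 62$)
$O J = 1 \cdot 62 = 62$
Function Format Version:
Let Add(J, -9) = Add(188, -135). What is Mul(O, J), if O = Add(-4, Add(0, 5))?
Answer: 62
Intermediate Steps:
O = 1 (O = Add(-4, 5) = 1)
J = 62 (J = Add(9, Add(188, -135)) = Add(9, 53) = 62)
Mul(O, J) = Mul(1, 62) = 62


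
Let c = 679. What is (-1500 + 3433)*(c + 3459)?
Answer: 7998754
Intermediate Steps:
(-1500 + 3433)*(c + 3459) = (-1500 + 3433)*(679 + 3459) = 1933*4138 = 7998754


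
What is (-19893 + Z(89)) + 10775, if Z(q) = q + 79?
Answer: -8950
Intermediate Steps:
Z(q) = 79 + q
(-19893 + Z(89)) + 10775 = (-19893 + (79 + 89)) + 10775 = (-19893 + 168) + 10775 = -19725 + 10775 = -8950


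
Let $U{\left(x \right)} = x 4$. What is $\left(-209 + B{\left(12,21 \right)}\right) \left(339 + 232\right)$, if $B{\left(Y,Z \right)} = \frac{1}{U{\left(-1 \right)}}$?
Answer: $- \frac{477927}{4} \approx -1.1948 \cdot 10^{5}$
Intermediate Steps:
$U{\left(x \right)} = 4 x$
$B{\left(Y,Z \right)} = - \frac{1}{4}$ ($B{\left(Y,Z \right)} = \frac{1}{4 \left(-1\right)} = \frac{1}{-4} = - \frac{1}{4}$)
$\left(-209 + B{\left(12,21 \right)}\right) \left(339 + 232\right) = \left(-209 - \frac{1}{4}\right) \left(339 + 232\right) = \left(- \frac{837}{4}\right) 571 = - \frac{477927}{4}$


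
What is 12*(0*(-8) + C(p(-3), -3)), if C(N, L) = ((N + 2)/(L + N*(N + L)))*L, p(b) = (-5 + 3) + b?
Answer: 108/37 ≈ 2.9189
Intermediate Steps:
p(b) = -2 + b
C(N, L) = L*(2 + N)/(L + N*(L + N)) (C(N, L) = ((2 + N)/(L + N*(L + N)))*L = L*(2 + N)/(L + N*(L + N)))
12*(0*(-8) + C(p(-3), -3)) = 12*(0*(-8) - 3*(2 + (-2 - 3))/(-3 + (-2 - 3)² - 3*(-2 - 3))) = 12*(0 - 3*(2 - 5)/(-3 + (-5)² - 3*(-5))) = 12*(0 - 3*(-3)/(-3 + 25 + 15)) = 12*(0 - 3*(-3)/37) = 12*(0 - 3*1/37*(-3)) = 12*(0 + 9/37) = 12*(9/37) = 108/37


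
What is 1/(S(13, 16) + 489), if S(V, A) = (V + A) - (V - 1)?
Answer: 1/506 ≈ 0.0019763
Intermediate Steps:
S(V, A) = 1 + A (S(V, A) = (A + V) - (-1 + V) = (A + V) + (1 - V) = 1 + A)
1/(S(13, 16) + 489) = 1/((1 + 16) + 489) = 1/(17 + 489) = 1/506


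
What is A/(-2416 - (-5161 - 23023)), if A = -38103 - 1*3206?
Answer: -41309/25768 ≈ -1.6031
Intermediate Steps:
A = -41309 (A = -38103 - 3206 = -41309)
A/(-2416 - (-5161 - 23023)) = -41309/(-2416 - (-5161 - 23023)) = -41309/(-2416 - 1*(-28184)) = -41309/(-2416 + 28184) = -41309/25768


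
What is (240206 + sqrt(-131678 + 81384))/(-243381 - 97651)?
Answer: -120103/170516 - I*sqrt(50294)/341032 ≈ -0.70435 - 0.0006576*I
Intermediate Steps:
(240206 + sqrt(-131678 + 81384))/(-243381 - 97651) = (240206 + sqrt(-50294))/(-341032) = (240206 + I*sqrt(50294))*(-1/341032) = -120103/170516 - I*sqrt(50294)/341032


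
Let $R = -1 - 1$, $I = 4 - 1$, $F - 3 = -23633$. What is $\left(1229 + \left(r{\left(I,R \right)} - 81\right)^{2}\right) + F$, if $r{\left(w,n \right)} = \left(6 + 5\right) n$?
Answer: $-11792$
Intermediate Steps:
$F = -23630$ ($F = 3 - 23633 = -23630$)
$I = 3$
$R = -2$
$r{\left(w,n \right)} = 11 n$
$\left(1229 + \left(r{\left(I,R \right)} - 81\right)^{2}\right) + F = \left(1229 + \left(11 \left(-2\right) - 81\right)^{2}\right) - 23630 = \left(1229 + \left(-22 - 81\right)^{2}\right) - 23630 = \left(1229 + \left(-103\right)^{2}\right) - 23630 = \left(1229 + 10609\right) - 23630 = 11838 - 23630 = -11792$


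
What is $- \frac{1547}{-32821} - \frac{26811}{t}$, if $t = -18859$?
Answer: $\frac{909138704}{618971239} \approx 1.4688$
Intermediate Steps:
$- \frac{1547}{-32821} - \frac{26811}{t} = - \frac{1547}{-32821} - \frac{26811}{-18859} = \left(-1547\right) \left(- \frac{1}{32821}\right) - - \frac{26811}{18859} = \frac{1547}{32821} + \frac{26811}{18859} = \frac{909138704}{618971239}$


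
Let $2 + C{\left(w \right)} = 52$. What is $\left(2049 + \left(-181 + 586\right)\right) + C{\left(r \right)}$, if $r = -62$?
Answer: $2504$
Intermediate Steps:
$C{\left(w \right)} = 50$ ($C{\left(w \right)} = -2 + 52 = 50$)
$\left(2049 + \left(-181 + 586\right)\right) + C{\left(r \right)} = \left(2049 + \left(-181 + 586\right)\right) + 50 = \left(2049 + 405\right) + 50 = 2454 + 50 = 2504$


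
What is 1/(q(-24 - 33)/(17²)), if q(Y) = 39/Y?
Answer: -5491/13 ≈ -422.38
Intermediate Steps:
1/(q(-24 - 33)/(17²)) = 1/((39/(-24 - 33))/(17²)) = 1/((39/(-57))/289) = 1/((39*(-1/57))*(1/289)) = 1/(-13/19*1/289) = 1/(-13/5491) = -5491/13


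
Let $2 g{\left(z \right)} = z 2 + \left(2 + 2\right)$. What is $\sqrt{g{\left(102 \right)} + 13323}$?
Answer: $\sqrt{13427} \approx 115.87$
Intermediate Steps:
$g{\left(z \right)} = 2 + z$ ($g{\left(z \right)} = \frac{z 2 + \left(2 + 2\right)}{2} = \frac{2 z + 4}{2} = \frac{4 + 2 z}{2} = 2 + z$)
$\sqrt{g{\left(102 \right)} + 13323} = \sqrt{\left(2 + 102\right) + 13323} = \sqrt{104 + 13323} = \sqrt{13427}$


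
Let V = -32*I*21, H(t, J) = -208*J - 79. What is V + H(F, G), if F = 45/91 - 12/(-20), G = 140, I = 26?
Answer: -46671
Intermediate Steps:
F = 498/455 (F = 45*(1/91) - 12*(-1/20) = 45/91 + ⅗ = 498/455 ≈ 1.0945)
H(t, J) = -79 - 208*J
V = -17472 (V = -32*26*21 = -832*21 = -17472)
V + H(F, G) = -17472 + (-79 - 208*140) = -17472 + (-79 - 29120) = -17472 - 29199 = -46671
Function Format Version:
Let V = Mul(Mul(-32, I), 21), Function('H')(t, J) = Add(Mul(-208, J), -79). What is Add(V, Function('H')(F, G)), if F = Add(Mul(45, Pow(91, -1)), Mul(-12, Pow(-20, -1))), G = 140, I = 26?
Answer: -46671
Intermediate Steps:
F = Rational(498, 455) (F = Add(Mul(45, Rational(1, 91)), Mul(-12, Rational(-1, 20))) = Add(Rational(45, 91), Rational(3, 5)) = Rational(498, 455) ≈ 1.0945)
Function('H')(t, J) = Add(-79, Mul(-208, J))
V = -17472 (V = Mul(Mul(-32, 26), 21) = Mul(-832, 21) = -17472)
Add(V, Function('H')(F, G)) = Add(-17472, Add(-79, Mul(-208, 140))) = Add(-17472, Add(-79, -29120)) = Add(-17472, -29199) = -46671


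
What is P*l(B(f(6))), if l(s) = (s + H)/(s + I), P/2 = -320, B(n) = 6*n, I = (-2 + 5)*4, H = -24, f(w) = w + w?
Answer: -2560/7 ≈ -365.71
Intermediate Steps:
f(w) = 2*w
I = 12 (I = 3*4 = 12)
P = -640 (P = 2*(-320) = -640)
l(s) = (-24 + s)/(12 + s) (l(s) = (s - 24)/(s + 12) = (-24 + s)/(12 + s))
P*l(B(f(6))) = -640*(-24 + 6*(2*6))/(12 + 6*(2*6)) = -640*(-24 + 6*12)/(12 + 6*12) = -640*(-24 + 72)/(12 + 72) = -640*48/84 = -160*48/21 = -640*4/7 = -2560/7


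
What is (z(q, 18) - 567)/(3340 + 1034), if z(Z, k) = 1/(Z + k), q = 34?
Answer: -29483/227448 ≈ -0.12963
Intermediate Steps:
(z(q, 18) - 567)/(3340 + 1034) = (1/(34 + 18) - 567)/(3340 + 1034) = (1/52 - 567)/4374 = (1/52 - 567)*(1/4374) = -29483/52*1/4374 = -29483/227448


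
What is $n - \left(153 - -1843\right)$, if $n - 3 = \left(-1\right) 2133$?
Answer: $-4126$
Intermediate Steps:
$n = -2130$ ($n = 3 - 2133 = -2130$)
$n - \left(153 - -1843\right) = -2130 - \left(153 - -1843\right) = -2130 - \left(153 + 1843\right) = -2130 - 1996 = -4126$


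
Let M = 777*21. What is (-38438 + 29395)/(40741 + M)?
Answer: -9043/57058 ≈ -0.15849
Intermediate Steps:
M = 16317
(-38438 + 29395)/(40741 + M) = (-38438 + 29395)/(40741 + 16317) = -9043/57058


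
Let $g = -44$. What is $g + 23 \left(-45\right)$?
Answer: $-1079$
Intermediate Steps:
$g + 23 \left(-45\right) = -44 + 23 \left(-45\right) = -44 - 1035 = -1079$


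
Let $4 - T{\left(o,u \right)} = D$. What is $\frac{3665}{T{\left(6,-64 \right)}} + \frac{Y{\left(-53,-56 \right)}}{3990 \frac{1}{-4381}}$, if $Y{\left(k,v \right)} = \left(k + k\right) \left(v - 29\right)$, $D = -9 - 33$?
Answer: $- \frac{180112591}{18354} \approx -9813.3$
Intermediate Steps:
$D = -42$ ($D = -9 - 33 = -42$)
$T{\left(o,u \right)} = 46$ ($T{\left(o,u \right)} = 4 - -42 = 4 + 42 = 46$)
$Y{\left(k,v \right)} = 2 k \left(-29 + v\right)$
$\frac{3665}{T{\left(6,-64 \right)}} + \frac{Y{\left(-53,-56 \right)}}{3990 \frac{1}{-4381}} = \frac{3665}{46} + \frac{2 \left(-53\right) \left(-29 - 56\right)}{3990 \frac{1}{-4381}} = 3665 \cdot \frac{1}{46} + \frac{2 \left(-53\right) \left(-85\right)}{3990 \left(- \frac{1}{4381}\right)} = \frac{3665}{46} + \frac{9010}{- \frac{3990}{4381}} = \frac{3665}{46} + 9010 \left(- \frac{4381}{3990}\right) = \frac{3665}{46} - \frac{3947281}{399} = - \frac{180112591}{18354}$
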